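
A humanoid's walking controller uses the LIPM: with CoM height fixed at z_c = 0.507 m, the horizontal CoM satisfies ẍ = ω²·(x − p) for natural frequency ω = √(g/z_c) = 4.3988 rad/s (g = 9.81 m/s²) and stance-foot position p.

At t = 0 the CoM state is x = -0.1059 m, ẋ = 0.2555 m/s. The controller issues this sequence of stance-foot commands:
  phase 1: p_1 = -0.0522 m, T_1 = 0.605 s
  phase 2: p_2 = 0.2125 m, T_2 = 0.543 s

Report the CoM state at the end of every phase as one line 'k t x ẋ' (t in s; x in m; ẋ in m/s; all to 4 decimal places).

1 0.6050 -0.0247 0.1552
2 1.1480 -0.9004 -4.7853

phase 1: p=-0.0522, T=0.605, ωT=2.661274, cosh=7.192187, sinh=7.122328; start (x,ẋ)=(-0.105900, 0.255500) → end (x,ẋ)=(-0.024727, 0.155199)
phase 2: p=0.2125, T=0.543, ωT=2.388548, cosh=5.494713, sinh=5.402950; start (x,ẋ)=(-0.024727, 0.155199) → end (x,ẋ)=(-0.900367, -4.785280)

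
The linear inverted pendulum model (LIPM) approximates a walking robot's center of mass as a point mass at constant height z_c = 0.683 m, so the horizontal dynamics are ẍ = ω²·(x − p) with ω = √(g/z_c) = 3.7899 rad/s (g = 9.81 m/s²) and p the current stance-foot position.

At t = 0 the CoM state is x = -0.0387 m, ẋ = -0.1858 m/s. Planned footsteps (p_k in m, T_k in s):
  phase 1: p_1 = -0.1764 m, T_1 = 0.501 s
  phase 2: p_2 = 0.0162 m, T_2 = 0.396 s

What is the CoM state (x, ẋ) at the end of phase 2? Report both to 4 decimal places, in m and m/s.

phase 1: p=-0.1764, T=0.501, ωT=1.898740, cosh=3.413616, sinh=3.263859; start (x,ẋ)=(-0.038700, -0.185800) → end (x,ẋ)=(0.133644, 1.069058)
phase 2: p=0.0162, T=0.396, ωT=1.500800, cosh=2.354115, sinh=2.131163; start (x,ẋ)=(0.133644, 1.069058) → end (x,ẋ)=(0.893837, 3.465268)

x = 0.8938, ẋ = 3.4653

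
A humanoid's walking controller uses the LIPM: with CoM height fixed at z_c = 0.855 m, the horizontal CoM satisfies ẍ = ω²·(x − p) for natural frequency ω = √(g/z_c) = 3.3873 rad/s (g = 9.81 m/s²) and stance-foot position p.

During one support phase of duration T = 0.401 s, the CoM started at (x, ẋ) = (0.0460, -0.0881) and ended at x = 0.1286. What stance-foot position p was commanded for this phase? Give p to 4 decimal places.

p = -0.0750

ωT = 3.3873·0.401 = 1.358307; cosh(ωT) = 2.073350, sinh(ωT) = 1.816254
x(T) = p + (x₀−p)·cosh(ωT) + (ẋ₀/ω)·sinh(ωT) ⇒ p·(1 − cosh) = x(T) − x₀·cosh − (ẋ₀/ω)·sinh
numerator   = 0.1286 − (0.0460)·2.073350 − (-0.0881/3.3873)·1.816254 = 0.080465
denominator = 1 − 2.073350 = -1.073350
p = 0.080465 / -1.073350 = -0.0750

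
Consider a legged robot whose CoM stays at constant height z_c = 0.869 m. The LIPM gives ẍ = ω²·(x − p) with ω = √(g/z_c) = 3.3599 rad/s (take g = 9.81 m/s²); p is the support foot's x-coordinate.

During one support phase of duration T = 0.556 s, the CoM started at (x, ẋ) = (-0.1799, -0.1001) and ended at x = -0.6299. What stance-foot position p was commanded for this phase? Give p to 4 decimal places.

p = -0.0262

ωT = 3.3599·0.556 = 1.868104; cosh(ωT) = 3.315212, sinh(ωT) = 3.160796
x(T) = p + (x₀−p)·cosh(ωT) + (ẋ₀/ω)·sinh(ωT) ⇒ p·(1 − cosh) = x(T) − x₀·cosh − (ẋ₀/ω)·sinh
numerator   = -0.6299 − (-0.1799)·3.315212 − (-0.1001/3.3599)·3.160796 = 0.060675
denominator = 1 − 3.315212 = -2.315212
p = 0.060675 / -2.315212 = -0.0262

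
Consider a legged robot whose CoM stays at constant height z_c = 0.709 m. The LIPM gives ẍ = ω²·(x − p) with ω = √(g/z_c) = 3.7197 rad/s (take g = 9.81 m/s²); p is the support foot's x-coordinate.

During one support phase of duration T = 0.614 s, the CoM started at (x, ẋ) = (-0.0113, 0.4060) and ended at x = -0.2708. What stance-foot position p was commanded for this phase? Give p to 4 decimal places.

ωT = 3.7197·0.614 = 2.283896; cosh(ωT) = 4.958365, sinh(ωT) = 4.856478
x(T) = p + (x₀−p)·cosh(ωT) + (ẋ₀/ω)·sinh(ωT) ⇒ p·(1 − cosh) = x(T) − x₀·cosh − (ẋ₀/ω)·sinh
numerator   = -0.2708 − (-0.0113)·4.958365 − (0.4060/3.7197)·4.856478 = -0.744848
denominator = 1 − 4.958365 = -3.958365
p = -0.744848 / -3.958365 = 0.1882

p = 0.1882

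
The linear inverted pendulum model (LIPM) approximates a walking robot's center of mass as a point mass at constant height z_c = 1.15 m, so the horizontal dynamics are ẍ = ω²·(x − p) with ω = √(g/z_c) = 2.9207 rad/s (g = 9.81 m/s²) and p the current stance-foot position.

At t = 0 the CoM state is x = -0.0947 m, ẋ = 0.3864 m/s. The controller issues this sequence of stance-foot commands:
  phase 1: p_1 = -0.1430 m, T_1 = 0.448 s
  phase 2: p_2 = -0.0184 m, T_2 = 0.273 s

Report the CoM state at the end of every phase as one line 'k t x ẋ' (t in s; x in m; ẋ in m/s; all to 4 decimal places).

1 0.4480 0.1798 1.0091
2 0.7210 0.5518 1.8593

phase 1: p=-0.1430, T=0.448, ωT=1.308474, cosh=1.985377, sinh=1.715144; start (x,ẋ)=(-0.094700, 0.386400) → end (x,ẋ)=(0.179802, 1.009105)
phase 2: p=-0.0184, T=0.273, ωT=0.797351, cosh=1.335087, sinh=0.884566; start (x,ẋ)=(0.179802, 1.009105) → end (x,ẋ)=(0.551836, 1.859309)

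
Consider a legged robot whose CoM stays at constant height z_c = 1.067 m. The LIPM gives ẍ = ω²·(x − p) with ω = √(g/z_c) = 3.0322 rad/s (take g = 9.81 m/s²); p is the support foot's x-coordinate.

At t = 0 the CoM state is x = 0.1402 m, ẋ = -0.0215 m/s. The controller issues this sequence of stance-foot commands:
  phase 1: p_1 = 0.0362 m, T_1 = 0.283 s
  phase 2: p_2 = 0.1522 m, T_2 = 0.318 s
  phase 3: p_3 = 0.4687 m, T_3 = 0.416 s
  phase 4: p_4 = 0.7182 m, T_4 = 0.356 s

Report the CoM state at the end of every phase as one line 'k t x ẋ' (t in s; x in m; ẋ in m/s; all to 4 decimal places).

1 0.2830 0.1740 0.2751
2 0.6010 0.2867 0.4875
3 1.0170 0.3827 0.0336
4 1.3730 0.1819 -1.2691

phase 1: p=0.0362, T=0.283, ωT=0.858113, cosh=1.391333, sinh=0.967372; start (x,ẋ)=(0.140200, -0.021500) → end (x,ẋ)=(0.174039, 0.275146)
phase 2: p=0.1522, T=0.318, ωT=0.964240, cosh=1.502033, sinh=1.120760; start (x,ẋ)=(0.174039, 0.275146) → end (x,ẋ)=(0.286703, 0.487496)
phase 3: p=0.4687, T=0.416, ωT=1.261395, cosh=1.906801, sinh=1.623543; start (x,ẋ)=(0.286703, 0.487496) → end (x,ẋ)=(0.382690, 0.033603)
phase 4: p=0.7182, T=0.356, ωT=1.079463, cosh=1.641439, sinh=1.301661; start (x,ẋ)=(0.382690, 0.033603) → end (x,ẋ)=(0.181905, -1.269067)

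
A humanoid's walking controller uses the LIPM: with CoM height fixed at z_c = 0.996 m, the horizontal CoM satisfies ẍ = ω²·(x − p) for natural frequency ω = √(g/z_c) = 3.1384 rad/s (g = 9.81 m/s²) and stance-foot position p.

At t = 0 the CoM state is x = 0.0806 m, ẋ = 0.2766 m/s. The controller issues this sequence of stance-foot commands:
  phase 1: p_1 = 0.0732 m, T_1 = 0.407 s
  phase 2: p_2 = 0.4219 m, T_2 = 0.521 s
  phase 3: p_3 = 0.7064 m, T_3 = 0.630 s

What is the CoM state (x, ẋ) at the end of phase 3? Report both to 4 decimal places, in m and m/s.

x = -0.4571, ẋ = -3.4965

phase 1: p=0.0732, T=0.407, ωT=1.277329, cosh=1.932913, sinh=1.654132; start (x,ẋ)=(0.080600, 0.276600) → end (x,ẋ)=(0.233289, 0.573060)
phase 2: p=0.4219, T=0.521, ωT=1.635106, cosh=2.662468, sinh=2.467536; start (x,ẋ)=(0.233289, 0.573060) → end (x,ẋ)=(0.370292, 0.065127)
phase 3: p=0.7064, T=0.630, ωT=1.977192, cosh=3.680446, sinh=3.541988; start (x,ẋ)=(0.370292, 0.065127) → end (x,ẋ)=(-0.457126, -3.496542)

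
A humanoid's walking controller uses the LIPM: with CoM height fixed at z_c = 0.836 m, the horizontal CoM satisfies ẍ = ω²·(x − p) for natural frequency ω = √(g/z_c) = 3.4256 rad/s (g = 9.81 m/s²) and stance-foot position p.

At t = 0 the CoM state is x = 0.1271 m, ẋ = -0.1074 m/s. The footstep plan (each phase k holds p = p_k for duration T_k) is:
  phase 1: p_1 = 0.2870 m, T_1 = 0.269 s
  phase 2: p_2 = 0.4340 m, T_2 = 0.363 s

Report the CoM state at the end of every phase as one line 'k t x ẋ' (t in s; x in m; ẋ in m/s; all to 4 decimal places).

phase 1: p=0.2870, T=0.269, ωT=0.921486, cosh=1.455475, sinh=1.057548; start (x,ẋ)=(0.127100, -0.107400) → end (x,ẋ)=(0.021113, -0.735594)
phase 2: p=0.4340, T=0.363, ωT=1.243493, cosh=1.878040, sinh=1.589665; start (x,ẋ)=(0.021113, -0.735594) → end (x,ẋ)=(-0.682773, -3.629872)

1 0.2690 0.0211 -0.7356
2 0.6320 -0.6828 -3.6299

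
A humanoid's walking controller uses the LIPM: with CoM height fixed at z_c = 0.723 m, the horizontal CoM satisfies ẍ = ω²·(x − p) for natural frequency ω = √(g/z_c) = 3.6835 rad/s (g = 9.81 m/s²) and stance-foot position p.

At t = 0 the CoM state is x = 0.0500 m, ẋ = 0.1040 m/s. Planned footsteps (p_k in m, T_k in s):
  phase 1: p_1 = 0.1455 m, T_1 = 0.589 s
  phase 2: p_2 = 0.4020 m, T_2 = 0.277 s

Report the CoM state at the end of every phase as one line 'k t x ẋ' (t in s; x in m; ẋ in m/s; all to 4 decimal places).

1 0.5890 -0.1560 -1.0586
2 0.8660 -0.8194 -4.1396

phase 1: p=0.1455, T=0.589, ωT=2.169582, cosh=4.434422, sinh=4.320197; start (x,ẋ)=(0.050000, 0.104000) → end (x,ẋ)=(-0.156011, -1.058554)
phase 2: p=0.4020, T=0.277, ωT=1.020330, cosh=1.567292, sinh=1.206816; start (x,ẋ)=(-0.156011, -1.058554) → end (x,ẋ)=(-0.819378, -4.139594)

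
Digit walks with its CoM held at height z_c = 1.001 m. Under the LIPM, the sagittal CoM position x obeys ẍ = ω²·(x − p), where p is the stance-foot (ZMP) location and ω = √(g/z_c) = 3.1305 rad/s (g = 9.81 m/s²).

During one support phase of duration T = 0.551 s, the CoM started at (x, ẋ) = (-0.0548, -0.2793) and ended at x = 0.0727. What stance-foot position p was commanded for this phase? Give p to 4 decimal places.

p = -0.2500

ωT = 3.1305·0.551 = 1.724906; cosh(ωT) = 2.895090, sinh(ωT) = 2.716900
x(T) = p + (x₀−p)·cosh(ωT) + (ẋ₀/ω)·sinh(ωT) ⇒ p·(1 − cosh) = x(T) − x₀·cosh − (ẋ₀/ω)·sinh
numerator   = 0.0727 − (-0.0548)·2.895090 − (-0.2793/3.1305)·2.716900 = 0.473750
denominator = 1 − 2.895090 = -1.895090
p = 0.473750 / -1.895090 = -0.2500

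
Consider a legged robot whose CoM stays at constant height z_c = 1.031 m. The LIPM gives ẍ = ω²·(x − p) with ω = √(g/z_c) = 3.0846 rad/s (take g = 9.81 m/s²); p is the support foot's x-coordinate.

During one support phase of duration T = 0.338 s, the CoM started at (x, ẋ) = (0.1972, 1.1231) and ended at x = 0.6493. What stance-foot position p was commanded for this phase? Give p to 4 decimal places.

p = 0.1974

ωT = 3.0846·0.338 = 1.042595; cosh(ωT) = 1.594553, sinh(ωT) = 1.242015
x(T) = p + (x₀−p)·cosh(ωT) + (ẋ₀/ω)·sinh(ωT) ⇒ p·(1 − cosh) = x(T) − x₀·cosh − (ẋ₀/ω)·sinh
numerator   = 0.6493 − (0.1972)·1.594553 − (1.1231/3.0846)·1.242015 = -0.117362
denominator = 1 − 1.594553 = -0.594553
p = -0.117362 / -0.594553 = 0.1974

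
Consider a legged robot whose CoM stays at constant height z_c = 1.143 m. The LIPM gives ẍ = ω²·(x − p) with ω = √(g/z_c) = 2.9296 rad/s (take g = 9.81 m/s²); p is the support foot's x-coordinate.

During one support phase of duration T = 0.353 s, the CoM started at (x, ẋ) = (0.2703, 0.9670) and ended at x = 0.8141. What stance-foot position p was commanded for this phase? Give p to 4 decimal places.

p = 0.0336

ωT = 2.9296·0.353 = 1.034149; cosh(ωT) = 1.584120, sinh(ωT) = 1.228591
x(T) = p + (x₀−p)·cosh(ωT) + (ẋ₀/ω)·sinh(ωT) ⇒ p·(1 − cosh) = x(T) − x₀·cosh − (ẋ₀/ω)·sinh
numerator   = 0.8141 − (0.2703)·1.584120 − (0.9670/2.9296)·1.228591 = -0.019620
denominator = 1 − 1.584120 = -0.584120
p = -0.019620 / -0.584120 = 0.0336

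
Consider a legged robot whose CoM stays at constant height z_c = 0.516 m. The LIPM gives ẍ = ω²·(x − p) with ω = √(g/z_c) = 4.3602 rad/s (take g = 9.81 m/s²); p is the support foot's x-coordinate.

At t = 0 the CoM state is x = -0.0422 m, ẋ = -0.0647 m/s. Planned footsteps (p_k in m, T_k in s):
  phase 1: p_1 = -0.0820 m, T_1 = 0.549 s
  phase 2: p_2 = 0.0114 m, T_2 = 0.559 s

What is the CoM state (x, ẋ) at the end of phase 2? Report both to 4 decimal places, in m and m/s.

phase 1: p=-0.0820, T=0.549, ωT=2.393750, cosh=5.522890, sinh=5.431604; start (x,ẋ)=(-0.042200, -0.064700) → end (x,ẋ)=(0.057213, 0.585248)
phase 2: p=0.0114, T=0.559, ωT=2.437352, cosh=5.765045, sinh=5.677653; start (x,ẋ)=(0.057213, 0.585248) → end (x,ẋ)=(1.037595, 4.508105)

x = 1.0376, ẋ = 4.5081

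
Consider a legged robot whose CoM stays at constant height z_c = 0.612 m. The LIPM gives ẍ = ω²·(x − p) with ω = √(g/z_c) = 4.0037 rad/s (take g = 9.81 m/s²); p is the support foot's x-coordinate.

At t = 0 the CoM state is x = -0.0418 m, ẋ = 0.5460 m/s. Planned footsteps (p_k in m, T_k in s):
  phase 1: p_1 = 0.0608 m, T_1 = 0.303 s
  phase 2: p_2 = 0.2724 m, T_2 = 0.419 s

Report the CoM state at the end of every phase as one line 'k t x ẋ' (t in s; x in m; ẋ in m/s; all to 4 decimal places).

phase 1: p=0.0608, T=0.303, ωT=1.213121, cosh=1.830618, sinh=1.533350; start (x,ẋ)=(-0.041800, 0.546000) → end (x,ẋ)=(0.082087, 0.369648)
phase 2: p=0.2724, T=0.419, ωT=1.677550, cosh=2.769630, sinh=2.582798; start (x,ẋ)=(0.082087, 0.369648) → end (x,ẋ)=(-0.016234, -0.944185)

1 0.3030 0.0821 0.3696
2 0.7220 -0.0162 -0.9442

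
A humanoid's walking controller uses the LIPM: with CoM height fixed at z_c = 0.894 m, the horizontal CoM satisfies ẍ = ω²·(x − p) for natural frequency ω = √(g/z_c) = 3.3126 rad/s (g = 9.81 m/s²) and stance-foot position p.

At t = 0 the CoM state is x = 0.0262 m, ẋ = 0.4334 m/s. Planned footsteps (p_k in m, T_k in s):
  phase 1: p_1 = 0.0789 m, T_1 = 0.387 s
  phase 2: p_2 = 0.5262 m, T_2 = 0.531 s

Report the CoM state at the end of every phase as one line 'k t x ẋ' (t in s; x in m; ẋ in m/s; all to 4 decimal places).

phase 1: p=0.0789, T=0.387, ωT=1.281976, cosh=1.940621, sinh=1.663133; start (x,ẋ)=(0.026200, 0.433400) → end (x,ẋ)=(0.194223, 0.550726)
phase 2: p=0.5262, T=0.531, ωT=1.758991, cosh=2.989396, sinh=2.817177; start (x,ẋ)=(0.194223, 0.550726) → end (x,ẋ)=(0.002151, -1.451731)

1 0.3870 0.1942 0.5507
2 0.9180 0.0022 -1.4517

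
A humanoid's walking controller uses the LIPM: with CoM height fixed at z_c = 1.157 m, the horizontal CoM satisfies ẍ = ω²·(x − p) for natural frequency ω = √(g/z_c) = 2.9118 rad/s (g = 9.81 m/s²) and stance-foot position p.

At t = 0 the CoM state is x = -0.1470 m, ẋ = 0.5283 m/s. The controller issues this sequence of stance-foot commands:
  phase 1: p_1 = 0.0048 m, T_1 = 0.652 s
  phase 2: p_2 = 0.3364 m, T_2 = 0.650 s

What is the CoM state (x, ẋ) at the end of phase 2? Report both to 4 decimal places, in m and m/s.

phase 1: p=0.0048, T=0.652, ωT=1.898494, cosh=3.412812, sinh=3.263018; start (x,ẋ)=(-0.147000, 0.528300) → end (x,ẋ)=(0.078758, 0.360698)
phase 2: p=0.3364, T=0.650, ωT=1.892670, cosh=3.393867, sinh=3.243199; start (x,ẋ)=(0.078758, 0.360698) → end (x,ẋ)=(-0.136253, -1.208892)

x = -0.1363, ẋ = -1.2089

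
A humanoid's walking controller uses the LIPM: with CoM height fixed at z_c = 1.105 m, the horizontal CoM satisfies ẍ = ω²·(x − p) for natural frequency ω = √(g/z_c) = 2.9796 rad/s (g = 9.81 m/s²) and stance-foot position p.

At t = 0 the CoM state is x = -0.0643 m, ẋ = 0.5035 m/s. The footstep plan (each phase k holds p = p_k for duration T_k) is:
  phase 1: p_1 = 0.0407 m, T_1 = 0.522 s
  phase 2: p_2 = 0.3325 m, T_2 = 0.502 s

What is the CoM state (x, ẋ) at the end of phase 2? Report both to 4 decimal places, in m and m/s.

phase 1: p=0.0407, T=0.522, ωT=1.555351, cosh=2.473933, sinh=2.262817; start (x,ẋ)=(-0.064300, 0.503500) → end (x,ẋ)=(0.163313, 0.537685)
phase 2: p=0.3325, T=0.502, ωT=1.495759, cosh=2.343401, sinh=2.119322; start (x,ẋ)=(0.163313, 0.537685) → end (x,ẋ)=(0.318471, 0.191642)

x = 0.3185, ẋ = 0.1916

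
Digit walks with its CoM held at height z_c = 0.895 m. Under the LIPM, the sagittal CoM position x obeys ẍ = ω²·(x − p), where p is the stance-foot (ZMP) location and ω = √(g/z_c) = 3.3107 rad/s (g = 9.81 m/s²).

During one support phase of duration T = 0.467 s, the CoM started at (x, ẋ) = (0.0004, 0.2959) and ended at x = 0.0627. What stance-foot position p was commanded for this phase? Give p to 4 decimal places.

ωT = 3.3107·0.467 = 1.546097; cosh(ωT) = 2.453097, sinh(ωT) = 2.240019
x(T) = p + (x₀−p)·cosh(ωT) + (ẋ₀/ω)·sinh(ωT) ⇒ p·(1 − cosh) = x(T) − x₀·cosh − (ẋ₀/ω)·sinh
numerator   = 0.0627 − (0.0004)·2.453097 − (0.2959/3.3107)·2.240019 = -0.138487
denominator = 1 − 2.453097 = -1.453097
p = -0.138487 / -1.453097 = 0.0953

p = 0.0953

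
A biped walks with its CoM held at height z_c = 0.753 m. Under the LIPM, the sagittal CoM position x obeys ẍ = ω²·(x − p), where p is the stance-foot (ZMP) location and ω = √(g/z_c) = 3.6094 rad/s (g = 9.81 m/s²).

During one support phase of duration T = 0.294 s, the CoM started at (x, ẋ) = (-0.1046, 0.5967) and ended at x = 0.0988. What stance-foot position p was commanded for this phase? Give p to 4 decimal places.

ωT = 3.6094·0.294 = 1.061164; cosh(ωT) = 1.617892, sinh(ωT) = 1.271839
x(T) = p + (x₀−p)·cosh(ωT) + (ẋ₀/ω)·sinh(ωT) ⇒ p·(1 − cosh) = x(T) − x₀·cosh − (ẋ₀/ω)·sinh
numerator   = 0.0988 − (-0.1046)·1.617892 − (0.5967/3.6094)·1.271839 = 0.057773
denominator = 1 − 1.617892 = -0.617892
p = 0.057773 / -0.617892 = -0.0935

p = -0.0935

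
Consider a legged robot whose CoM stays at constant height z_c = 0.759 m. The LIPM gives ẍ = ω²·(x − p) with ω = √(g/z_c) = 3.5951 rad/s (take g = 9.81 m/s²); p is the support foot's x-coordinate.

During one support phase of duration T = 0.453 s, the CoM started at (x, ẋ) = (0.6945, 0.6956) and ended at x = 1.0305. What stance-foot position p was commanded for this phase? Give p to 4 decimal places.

p = 0.7784

ωT = 3.5951·0.453 = 1.628580; cosh(ωT) = 2.646421, sinh(ωT) = 2.450213
x(T) = p + (x₀−p)·cosh(ωT) + (ẋ₀/ω)·sinh(ωT) ⇒ p·(1 − cosh) = x(T) − x₀·cosh − (ẋ₀/ω)·sinh
numerator   = 1.0305 − (0.6945)·2.646421 − (0.6956/3.5951)·2.450213 = -1.281520
denominator = 1 − 2.646421 = -1.646421
p = -1.281520 / -1.646421 = 0.7784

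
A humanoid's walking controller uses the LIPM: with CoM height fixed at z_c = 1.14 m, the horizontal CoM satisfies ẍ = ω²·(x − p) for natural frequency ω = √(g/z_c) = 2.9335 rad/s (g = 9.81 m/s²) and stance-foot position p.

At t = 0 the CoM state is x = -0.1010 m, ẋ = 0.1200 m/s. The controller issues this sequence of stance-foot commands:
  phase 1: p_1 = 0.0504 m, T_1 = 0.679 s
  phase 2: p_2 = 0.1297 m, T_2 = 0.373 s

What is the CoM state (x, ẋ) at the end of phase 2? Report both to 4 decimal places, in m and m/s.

phase 1: p=0.0504, T=0.679, ωT=1.991847, cosh=3.732749, sinh=3.596306; start (x,ẋ)=(-0.101000, 0.120000) → end (x,ẋ)=(-0.367625, -1.149304)
phase 2: p=0.1297, T=0.373, ωT=1.094196, cosh=1.660794, sinh=1.325985; start (x,ẋ)=(-0.367625, -1.149304) → end (x,ẋ)=(-1.215757, -3.843240)

x = -1.2158, ẋ = -3.8432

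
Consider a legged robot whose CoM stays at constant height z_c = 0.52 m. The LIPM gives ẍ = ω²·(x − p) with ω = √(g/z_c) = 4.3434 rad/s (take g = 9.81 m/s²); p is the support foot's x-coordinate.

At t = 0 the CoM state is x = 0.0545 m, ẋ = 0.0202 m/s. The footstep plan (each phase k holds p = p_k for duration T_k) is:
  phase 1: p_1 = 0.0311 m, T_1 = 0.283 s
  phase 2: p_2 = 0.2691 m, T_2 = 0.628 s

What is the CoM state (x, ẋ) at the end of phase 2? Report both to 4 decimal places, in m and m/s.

phase 1: p=0.0311, T=0.283, ωT=1.229182, cosh=1.855482, sinh=1.562951; start (x,ẋ)=(0.054500, 0.020200) → end (x,ẋ)=(0.081787, 0.196332)
phase 2: p=0.2691, T=0.628, ωT=2.727655, cosh=7.681174, sinh=7.615802; start (x,ẋ)=(0.081787, 0.196332) → end (x,ẋ)=(-0.825430, -4.687962)

x = -0.8254, ẋ = -4.6880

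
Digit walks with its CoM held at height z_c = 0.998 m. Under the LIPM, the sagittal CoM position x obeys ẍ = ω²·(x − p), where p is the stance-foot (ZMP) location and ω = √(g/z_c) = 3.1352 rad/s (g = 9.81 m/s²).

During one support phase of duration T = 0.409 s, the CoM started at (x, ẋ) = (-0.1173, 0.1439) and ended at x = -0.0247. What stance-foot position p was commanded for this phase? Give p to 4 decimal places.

ωT = 3.1352·0.409 = 1.282297; cosh(ωT) = 1.941155, sinh(ωT) = 1.663755
x(T) = p + (x₀−p)·cosh(ωT) + (ẋ₀/ω)·sinh(ωT) ⇒ p·(1 − cosh) = x(T) − x₀·cosh − (ẋ₀/ω)·sinh
numerator   = -0.0247 − (-0.1173)·1.941155 − (0.1439/3.1352)·1.663755 = 0.126634
denominator = 1 − 1.941155 = -0.941155
p = 0.126634 / -0.941155 = -0.1346

p = -0.1346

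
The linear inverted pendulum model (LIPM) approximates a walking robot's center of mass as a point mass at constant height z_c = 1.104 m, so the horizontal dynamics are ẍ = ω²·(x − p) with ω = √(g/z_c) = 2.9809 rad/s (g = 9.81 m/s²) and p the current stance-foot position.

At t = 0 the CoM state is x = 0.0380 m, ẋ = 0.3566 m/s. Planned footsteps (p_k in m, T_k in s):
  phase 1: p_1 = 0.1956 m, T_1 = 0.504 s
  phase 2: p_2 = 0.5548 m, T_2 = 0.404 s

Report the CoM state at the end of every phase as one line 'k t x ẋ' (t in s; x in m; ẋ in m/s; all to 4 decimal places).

phase 1: p=0.1956, T=0.504, ωT=1.502374, cosh=2.357470, sinh=2.134869; start (x,ẋ)=(0.038000, 0.356600) → end (x,ẋ)=(0.079453, -0.162266)
phase 2: p=0.5548, T=0.404, ωT=1.204284, cosh=1.817138, sinh=1.517231; start (x,ẋ)=(0.079453, -0.162266) → end (x,ẋ)=(-0.391561, -2.444717)

1 0.5040 0.0795 -0.1623
2 0.9080 -0.3916 -2.4447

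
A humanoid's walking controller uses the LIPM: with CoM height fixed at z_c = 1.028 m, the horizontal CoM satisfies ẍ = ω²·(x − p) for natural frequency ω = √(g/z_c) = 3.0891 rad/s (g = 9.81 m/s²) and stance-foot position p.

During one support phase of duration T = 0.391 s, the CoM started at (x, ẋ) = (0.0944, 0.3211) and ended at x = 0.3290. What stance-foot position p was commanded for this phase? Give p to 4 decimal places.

p = 0.0017

ωT = 3.0891·0.391 = 1.207838; cosh(ωT) = 1.822543, sinh(ωT) = 1.523700
x(T) = p + (x₀−p)·cosh(ωT) + (ẋ₀/ω)·sinh(ωT) ⇒ p·(1 − cosh) = x(T) − x₀·cosh − (ẋ₀/ω)·sinh
numerator   = 0.3290 − (0.0944)·1.822543 − (0.3211/3.0891)·1.523700 = -0.001431
denominator = 1 − 1.822543 = -0.822543
p = -0.001431 / -0.822543 = 0.0017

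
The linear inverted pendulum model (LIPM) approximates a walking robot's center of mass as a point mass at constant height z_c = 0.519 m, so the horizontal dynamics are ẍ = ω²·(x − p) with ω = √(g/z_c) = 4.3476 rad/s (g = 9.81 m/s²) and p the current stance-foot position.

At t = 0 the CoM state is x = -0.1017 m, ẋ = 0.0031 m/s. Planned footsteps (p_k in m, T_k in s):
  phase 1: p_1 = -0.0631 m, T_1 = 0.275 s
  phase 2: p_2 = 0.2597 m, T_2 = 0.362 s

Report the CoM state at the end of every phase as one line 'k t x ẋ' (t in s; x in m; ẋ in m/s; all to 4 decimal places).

1 0.2750 -0.1317 -0.2464
2 0.6370 -0.8559 -4.5486

phase 1: p=-0.0631, T=0.275, ωT=1.195590, cosh=1.804016, sinh=1.501491; start (x,ẋ)=(-0.101700, 0.003100) → end (x,ẋ)=(-0.131664, -0.246384)
phase 2: p=0.2597, T=0.362, ωT=1.573831, cosh=2.516174, sinh=2.308925; start (x,ẋ)=(-0.131664, -0.246384) → end (x,ẋ)=(-0.855891, -4.548570)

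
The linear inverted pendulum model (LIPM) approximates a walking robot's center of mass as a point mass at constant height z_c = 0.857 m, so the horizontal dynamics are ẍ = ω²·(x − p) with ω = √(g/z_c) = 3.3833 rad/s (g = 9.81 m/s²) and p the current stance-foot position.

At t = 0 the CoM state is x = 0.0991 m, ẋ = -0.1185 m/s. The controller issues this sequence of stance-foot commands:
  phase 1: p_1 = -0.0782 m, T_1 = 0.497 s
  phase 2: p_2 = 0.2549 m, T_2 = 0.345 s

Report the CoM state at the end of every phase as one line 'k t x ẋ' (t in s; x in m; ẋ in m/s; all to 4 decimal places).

phase 1: p=-0.0782, T=0.497, ωT=1.681500, cosh=2.779853, sinh=2.593758; start (x,ẋ)=(0.099100, -0.118500) → end (x,ẋ)=(0.323822, 1.226477)
phase 2: p=0.2549, T=0.345, ωT=1.167239, cosh=1.762166, sinh=1.450941; start (x,ẋ)=(0.323822, 1.226477) → end (x,ẋ)=(0.902331, 2.499590)

1 0.4970 0.3238 1.2265
2 0.8420 0.9023 2.4996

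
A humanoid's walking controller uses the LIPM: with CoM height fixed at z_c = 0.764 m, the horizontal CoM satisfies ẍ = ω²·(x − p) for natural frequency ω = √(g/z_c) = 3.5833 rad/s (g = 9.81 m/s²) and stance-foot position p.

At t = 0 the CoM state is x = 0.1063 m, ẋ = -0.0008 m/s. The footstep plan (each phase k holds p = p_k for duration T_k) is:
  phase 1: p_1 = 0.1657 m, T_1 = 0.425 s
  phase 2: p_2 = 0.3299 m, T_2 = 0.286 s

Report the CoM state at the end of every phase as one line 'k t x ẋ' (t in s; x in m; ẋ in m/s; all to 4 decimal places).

phase 1: p=0.1657, T=0.425, ωT=1.522902, cosh=2.401797, sinh=2.183719; start (x,ẋ)=(0.106300, -0.000800) → end (x,ẋ)=(0.022546, -0.466722)
phase 2: p=0.3299, T=0.286, ωT=1.024824, cosh=1.572732, sinh=1.213872; start (x,ẋ)=(0.022546, -0.466722) → end (x,ẋ)=(-0.311592, -2.070917)

1 0.4250 0.0225 -0.4667
2 0.7110 -0.3116 -2.0709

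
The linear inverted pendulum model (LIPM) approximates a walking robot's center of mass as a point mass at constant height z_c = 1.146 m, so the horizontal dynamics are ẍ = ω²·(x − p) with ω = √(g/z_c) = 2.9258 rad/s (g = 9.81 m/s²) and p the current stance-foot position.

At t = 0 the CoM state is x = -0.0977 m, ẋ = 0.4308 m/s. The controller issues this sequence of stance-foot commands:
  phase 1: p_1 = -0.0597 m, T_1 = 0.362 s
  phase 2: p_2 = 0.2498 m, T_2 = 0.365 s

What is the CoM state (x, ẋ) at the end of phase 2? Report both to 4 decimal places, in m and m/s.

x = 0.1936, ẋ = 0.2115

phase 1: p=-0.0597, T=0.362, ωT=1.059140, cosh=1.615321, sinh=1.268567; start (x,ẋ)=(-0.097700, 0.430800) → end (x,ẋ)=(0.065704, 0.554841)
phase 2: p=0.2498, T=0.365, ωT=1.067917, cosh=1.626518, sinh=1.282795; start (x,ẋ)=(0.065704, 0.554841) → end (x,ẋ)=(0.193630, 0.211509)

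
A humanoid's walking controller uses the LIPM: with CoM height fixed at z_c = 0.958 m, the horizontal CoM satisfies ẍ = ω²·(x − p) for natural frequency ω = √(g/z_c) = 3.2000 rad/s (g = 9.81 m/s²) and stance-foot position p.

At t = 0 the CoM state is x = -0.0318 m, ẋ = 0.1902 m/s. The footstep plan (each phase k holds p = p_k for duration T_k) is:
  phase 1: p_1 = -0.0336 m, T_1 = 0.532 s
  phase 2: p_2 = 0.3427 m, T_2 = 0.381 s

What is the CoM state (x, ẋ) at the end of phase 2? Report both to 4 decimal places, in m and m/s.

phase 1: p=-0.0336, T=0.532, ωT=1.702400, cosh=2.834673, sinh=2.652428; start (x,ẋ)=(-0.031800, 0.190200) → end (x,ẋ)=(0.129156, 0.554433)
phase 2: p=0.3427, T=0.381, ωT=1.219200, cosh=1.839973, sinh=1.544506; start (x,ẋ)=(0.129156, 0.554433) → end (x,ẋ)=(0.217387, -0.035283)

x = 0.2174, ẋ = -0.0353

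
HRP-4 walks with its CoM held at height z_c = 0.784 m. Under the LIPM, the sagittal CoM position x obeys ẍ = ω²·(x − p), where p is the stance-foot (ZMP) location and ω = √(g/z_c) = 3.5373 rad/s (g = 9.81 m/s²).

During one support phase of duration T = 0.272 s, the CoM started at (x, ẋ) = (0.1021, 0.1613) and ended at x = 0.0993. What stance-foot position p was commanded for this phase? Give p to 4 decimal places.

ωT = 3.5373·0.272 = 0.962146; cosh(ωT) = 1.499689, sinh(ωT) = 1.117617
x(T) = p + (x₀−p)·cosh(ωT) + (ẋ₀/ω)·sinh(ωT) ⇒ p·(1 − cosh) = x(T) − x₀·cosh − (ẋ₀/ω)·sinh
numerator   = 0.0993 − (0.1021)·1.499689 − (0.1613/3.5373)·1.117617 = -0.104781
denominator = 1 − 1.499689 = -0.499689
p = -0.104781 / -0.499689 = 0.2097

p = 0.2097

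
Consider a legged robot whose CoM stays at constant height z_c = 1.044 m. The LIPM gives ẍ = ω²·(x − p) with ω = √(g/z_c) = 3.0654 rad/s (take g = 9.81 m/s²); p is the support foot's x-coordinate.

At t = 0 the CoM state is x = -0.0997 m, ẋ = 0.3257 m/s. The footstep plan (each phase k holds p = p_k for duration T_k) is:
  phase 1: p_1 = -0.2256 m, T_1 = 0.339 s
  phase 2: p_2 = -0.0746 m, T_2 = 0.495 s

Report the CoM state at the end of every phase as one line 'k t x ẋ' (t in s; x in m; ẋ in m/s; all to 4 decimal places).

phase 1: p=-0.2256, T=0.339, ωT=1.039171, cosh=1.590310, sinh=1.236562; start (x,ẋ)=(-0.099700, 0.325700) → end (x,ẋ)=(0.106005, 0.995195)
phase 2: p=-0.0746, T=0.495, ωT=1.517373, cosh=2.389758, sinh=2.170471; start (x,ẋ)=(0.106005, 0.995195) → end (x,ẋ)=(1.061655, 3.579907)

1 0.3390 0.1060 0.9952
2 0.8340 1.0617 3.5799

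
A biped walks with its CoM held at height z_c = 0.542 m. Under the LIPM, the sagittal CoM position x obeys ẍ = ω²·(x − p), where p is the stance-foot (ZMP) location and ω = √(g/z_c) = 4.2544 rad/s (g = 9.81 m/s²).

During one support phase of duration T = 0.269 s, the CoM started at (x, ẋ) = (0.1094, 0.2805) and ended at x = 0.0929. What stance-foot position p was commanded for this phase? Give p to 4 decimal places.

ωT = 4.2544·0.269 = 1.144434; cosh(ωT) = 1.729533, sinh(ωT) = 1.411129
x(T) = p + (x₀−p)·cosh(ωT) + (ẋ₀/ω)·sinh(ωT) ⇒ p·(1 − cosh) = x(T) − x₀·cosh − (ẋ₀/ω)·sinh
numerator   = 0.0929 − (0.1094)·1.729533 − (0.2805/4.2544)·1.411129 = -0.189349
denominator = 1 − 1.729533 = -0.729533
p = -0.189349 / -0.729533 = 0.2595

p = 0.2595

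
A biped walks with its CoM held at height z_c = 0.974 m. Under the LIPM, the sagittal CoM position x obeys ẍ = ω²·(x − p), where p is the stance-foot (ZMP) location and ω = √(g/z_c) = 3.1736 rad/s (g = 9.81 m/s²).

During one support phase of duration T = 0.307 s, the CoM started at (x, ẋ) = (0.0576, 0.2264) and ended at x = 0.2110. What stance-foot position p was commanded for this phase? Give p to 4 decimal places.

p = -0.0834

ωT = 3.1736·0.307 = 0.974295; cosh(ωT) = 1.513379, sinh(ωT) = 1.135921
x(T) = p + (x₀−p)·cosh(ωT) + (ẋ₀/ω)·sinh(ωT) ⇒ p·(1 − cosh) = x(T) − x₀·cosh − (ẋ₀/ω)·sinh
numerator   = 0.2110 − (0.0576)·1.513379 − (0.2264/3.1736)·1.135921 = 0.042794
denominator = 1 − 1.513379 = -0.513379
p = 0.042794 / -0.513379 = -0.0834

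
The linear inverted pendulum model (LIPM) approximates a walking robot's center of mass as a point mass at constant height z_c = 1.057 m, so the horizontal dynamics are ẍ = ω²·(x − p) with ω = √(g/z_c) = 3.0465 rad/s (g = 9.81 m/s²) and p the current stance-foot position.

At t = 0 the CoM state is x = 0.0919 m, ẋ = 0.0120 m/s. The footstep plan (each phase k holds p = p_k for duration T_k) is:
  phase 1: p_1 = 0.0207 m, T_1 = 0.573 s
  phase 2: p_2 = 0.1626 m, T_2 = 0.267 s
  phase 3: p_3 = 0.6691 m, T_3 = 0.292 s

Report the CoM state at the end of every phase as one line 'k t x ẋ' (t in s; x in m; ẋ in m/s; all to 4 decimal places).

1 0.5730 0.2418 0.6379
2 0.8400 0.4592 1.0795
3 1.1320 0.7291 0.8889

phase 1: p=0.0207, T=0.573, ωT=1.745644, cosh=2.952063, sinh=2.777530; start (x,ẋ)=(0.091900, 0.012000) → end (x,ẋ)=(0.241827, 0.637901)
phase 2: p=0.1626, T=0.267, ωT=0.813416, cosh=1.349470, sinh=0.906129; start (x,ẋ)=(0.241827, 0.637901) → end (x,ẋ)=(0.459248, 1.079537)
phase 3: p=0.6691, T=0.292, ωT=0.889578, cosh=1.422466, sinh=1.011637; start (x,ẋ)=(0.459248, 1.079537) → end (x,ẋ)=(0.729069, 0.888850)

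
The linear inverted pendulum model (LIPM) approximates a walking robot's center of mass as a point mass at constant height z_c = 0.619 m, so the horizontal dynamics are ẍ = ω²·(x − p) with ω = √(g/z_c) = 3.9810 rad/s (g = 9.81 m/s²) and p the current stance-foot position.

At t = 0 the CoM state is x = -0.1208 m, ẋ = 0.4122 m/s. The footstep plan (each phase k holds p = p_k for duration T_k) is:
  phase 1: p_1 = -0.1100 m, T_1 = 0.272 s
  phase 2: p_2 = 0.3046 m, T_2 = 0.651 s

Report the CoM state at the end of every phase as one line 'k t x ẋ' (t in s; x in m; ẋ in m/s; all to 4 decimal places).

1 0.2720 0.0076 0.6222
2 0.9230 -0.6519 -3.6725

phase 1: p=-0.1100, T=0.272, ωT=1.082832, cosh=1.645833, sinh=1.307198; start (x,ẋ)=(-0.120800, 0.412200) → end (x,ẋ)=(0.007575, 0.622210)
phase 2: p=0.3046, T=0.651, ωT=2.591631, cosh=6.713214, sinh=6.638316; start (x,ẋ)=(0.007575, 0.622210) → end (x,ẋ)=(-0.651860, -3.672503)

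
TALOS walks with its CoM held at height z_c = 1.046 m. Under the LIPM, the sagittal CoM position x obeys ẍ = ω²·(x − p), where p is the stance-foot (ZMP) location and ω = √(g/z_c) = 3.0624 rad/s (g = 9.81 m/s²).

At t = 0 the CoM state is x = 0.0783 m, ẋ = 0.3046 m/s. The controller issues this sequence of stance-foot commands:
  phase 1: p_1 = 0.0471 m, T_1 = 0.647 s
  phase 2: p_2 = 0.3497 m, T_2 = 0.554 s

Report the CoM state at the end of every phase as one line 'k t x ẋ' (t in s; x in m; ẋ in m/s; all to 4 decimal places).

phase 1: p=0.0471, T=0.647, ωT=1.981373, cosh=3.695286, sinh=3.557406; start (x,ẋ)=(0.078300, 0.304600) → end (x,ẋ)=(0.516228, 1.465483)
phase 2: p=0.3497, T=0.554, ωT=1.696570, cosh=2.819257, sinh=2.635945; start (x,ẋ)=(0.516228, 1.465483) → end (x,ẋ)=(2.080594, 5.475844)

1 0.6470 0.5162 1.4655
2 1.2010 2.0806 5.4758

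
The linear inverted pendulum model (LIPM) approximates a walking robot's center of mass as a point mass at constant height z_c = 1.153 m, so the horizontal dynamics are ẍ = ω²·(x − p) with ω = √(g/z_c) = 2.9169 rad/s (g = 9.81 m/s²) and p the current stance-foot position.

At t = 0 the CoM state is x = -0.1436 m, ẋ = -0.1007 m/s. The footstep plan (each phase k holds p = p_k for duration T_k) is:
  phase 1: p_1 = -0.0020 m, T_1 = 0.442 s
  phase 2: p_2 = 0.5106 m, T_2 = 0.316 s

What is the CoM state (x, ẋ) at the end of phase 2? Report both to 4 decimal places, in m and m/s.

phase 1: p=-0.0020, T=0.442, ωT=1.289270, cosh=1.952803, sinh=1.677332; start (x,ẋ)=(-0.143600, -0.100700) → end (x,ẋ)=(-0.336423, -0.889441)
phase 2: p=0.5106, T=0.316, ωT=0.921740, cosh=1.455744, sinh=1.057918; start (x,ẋ)=(-0.336423, -0.889441) → end (x,ẋ)=(-1.045036, -3.908576)

x = -1.0450, ẋ = -3.9086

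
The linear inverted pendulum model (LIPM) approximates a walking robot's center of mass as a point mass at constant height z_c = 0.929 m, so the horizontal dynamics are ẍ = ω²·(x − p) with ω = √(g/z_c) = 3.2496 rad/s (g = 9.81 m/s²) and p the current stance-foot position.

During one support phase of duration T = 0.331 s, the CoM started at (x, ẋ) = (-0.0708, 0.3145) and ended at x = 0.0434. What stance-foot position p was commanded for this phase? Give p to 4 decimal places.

ωT = 3.2496·0.331 = 1.075618; cosh(ωT) = 1.636445, sinh(ωT) = 1.295358
x(T) = p + (x₀−p)·cosh(ωT) + (ẋ₀/ω)·sinh(ωT) ⇒ p·(1 − cosh) = x(T) − x₀·cosh − (ẋ₀/ω)·sinh
numerator   = 0.0434 − (-0.0708)·1.636445 − (0.3145/3.2496)·1.295358 = 0.033894
denominator = 1 − 1.636445 = -0.636445
p = 0.033894 / -0.636445 = -0.0533

p = -0.0533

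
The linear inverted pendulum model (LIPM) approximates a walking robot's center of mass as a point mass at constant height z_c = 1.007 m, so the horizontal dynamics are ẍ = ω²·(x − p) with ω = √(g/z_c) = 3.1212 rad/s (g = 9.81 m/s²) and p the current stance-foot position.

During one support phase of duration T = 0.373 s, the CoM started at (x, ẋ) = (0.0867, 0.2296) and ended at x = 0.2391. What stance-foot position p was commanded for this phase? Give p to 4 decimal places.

p = 0.0259

ωT = 3.1212·0.373 = 1.164208; cosh(ωT) = 1.757777, sinh(ωT) = 1.445607
x(T) = p + (x₀−p)·cosh(ωT) + (ẋ₀/ω)·sinh(ωT) ⇒ p·(1 − cosh) = x(T) − x₀·cosh − (ẋ₀/ω)·sinh
numerator   = 0.2391 − (0.0867)·1.757777 − (0.2296/3.1212)·1.445607 = -0.019640
denominator = 1 − 1.757777 = -0.757777
p = -0.019640 / -0.757777 = 0.0259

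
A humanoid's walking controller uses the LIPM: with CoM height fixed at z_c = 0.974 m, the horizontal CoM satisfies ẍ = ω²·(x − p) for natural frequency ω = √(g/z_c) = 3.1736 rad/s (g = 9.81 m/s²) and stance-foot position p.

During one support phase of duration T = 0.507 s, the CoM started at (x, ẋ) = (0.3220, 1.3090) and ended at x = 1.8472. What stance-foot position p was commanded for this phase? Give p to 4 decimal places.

ωT = 3.1736·0.507 = 1.609015; cosh(ωT) = 2.598986, sinh(ωT) = 2.398901
x(T) = p + (x₀−p)·cosh(ωT) + (ẋ₀/ω)·sinh(ωT) ⇒ p·(1 − cosh) = x(T) − x₀·cosh − (ẋ₀/ω)·sinh
numerator   = 1.8472 − (0.3220)·2.598986 − (1.3090/3.1736)·2.398901 = 0.020863
denominator = 1 − 2.598986 = -1.598986
p = 0.020863 / -1.598986 = -0.0130

p = -0.0130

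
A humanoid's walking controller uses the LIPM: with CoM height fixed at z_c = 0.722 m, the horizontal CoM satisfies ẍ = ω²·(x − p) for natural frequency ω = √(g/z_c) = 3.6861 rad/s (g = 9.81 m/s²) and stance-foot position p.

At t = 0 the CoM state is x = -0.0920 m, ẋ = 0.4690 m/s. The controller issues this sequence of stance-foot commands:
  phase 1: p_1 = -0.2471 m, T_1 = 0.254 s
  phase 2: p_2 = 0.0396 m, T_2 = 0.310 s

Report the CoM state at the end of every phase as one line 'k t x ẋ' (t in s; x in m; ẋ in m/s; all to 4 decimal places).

phase 1: p=-0.2471, T=0.254, ωT=0.936269, cosh=1.471268, sinh=1.079181; start (x,ẋ)=(-0.092000, 0.469000) → end (x,ẋ)=(0.118403, 1.307008)
phase 2: p=0.0396, T=0.310, ωT=1.142691, cosh=1.727077, sinh=1.408117; start (x,ẋ)=(0.118403, 1.307008) → end (x,ẋ)=(0.674985, 2.666326)

1 0.2540 0.1184 1.3070
2 0.5640 0.6750 2.6663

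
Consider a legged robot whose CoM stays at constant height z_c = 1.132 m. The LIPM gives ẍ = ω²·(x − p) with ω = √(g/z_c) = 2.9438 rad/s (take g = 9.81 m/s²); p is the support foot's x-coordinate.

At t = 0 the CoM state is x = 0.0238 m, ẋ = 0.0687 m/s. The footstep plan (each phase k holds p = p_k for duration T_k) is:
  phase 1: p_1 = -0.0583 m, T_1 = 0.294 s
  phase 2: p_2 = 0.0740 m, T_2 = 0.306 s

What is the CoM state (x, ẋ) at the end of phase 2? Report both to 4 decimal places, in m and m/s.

x = 0.1977, ẋ = 0.4927

phase 1: p=-0.0583, T=0.294, ωT=0.865477, cosh=1.398495, sinh=0.977645; start (x,ẋ)=(0.023800, 0.068700) → end (x,ẋ)=(0.079332, 0.332360)
phase 2: p=0.0740, T=0.306, ωT=0.900803, cosh=1.433911, sinh=1.027668; start (x,ẋ)=(0.079332, 0.332360) → end (x,ẋ)=(0.197671, 0.492704)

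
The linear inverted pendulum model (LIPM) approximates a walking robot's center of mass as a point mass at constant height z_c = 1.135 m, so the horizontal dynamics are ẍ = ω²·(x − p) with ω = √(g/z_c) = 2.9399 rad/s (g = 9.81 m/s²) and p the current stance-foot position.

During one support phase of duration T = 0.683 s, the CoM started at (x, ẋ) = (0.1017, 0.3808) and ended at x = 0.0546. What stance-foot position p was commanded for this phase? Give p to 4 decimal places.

p = 0.2883

ωT = 2.9399·0.683 = 2.007952; cosh(ωT) = 3.791155, sinh(ωT) = 3.656891
x(T) = p + (x₀−p)·cosh(ωT) + (ẋ₀/ω)·sinh(ωT) ⇒ p·(1 − cosh) = x(T) − x₀·cosh − (ẋ₀/ω)·sinh
numerator   = 0.0546 − (0.1017)·3.791155 − (0.3808/2.9399)·3.656891 = -0.804631
denominator = 1 − 3.791155 = -2.791155
p = -0.804631 / -2.791155 = 0.2883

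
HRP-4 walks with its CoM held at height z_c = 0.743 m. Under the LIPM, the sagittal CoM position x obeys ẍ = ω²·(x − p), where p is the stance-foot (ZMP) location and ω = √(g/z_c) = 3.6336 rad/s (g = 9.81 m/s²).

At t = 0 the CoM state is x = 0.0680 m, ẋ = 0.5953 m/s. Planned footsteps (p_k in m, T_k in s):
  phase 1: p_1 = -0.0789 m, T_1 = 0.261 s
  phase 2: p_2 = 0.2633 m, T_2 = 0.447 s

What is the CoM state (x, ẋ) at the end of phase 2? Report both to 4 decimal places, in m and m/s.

phase 1: p=-0.0789, T=0.261, ωT=0.948370, cosh=1.484435, sinh=1.097063; start (x,ẋ)=(0.068000, 0.595300) → end (x,ẋ)=(0.318897, 1.469270)
phase 2: p=0.2633, T=0.447, ωT=1.624219, cosh=2.635760, sinh=2.438695; start (x,ẋ)=(0.318897, 1.469270) → end (x,ẋ)=(1.395944, 4.365305)

x = 1.3959, ẋ = 4.3653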